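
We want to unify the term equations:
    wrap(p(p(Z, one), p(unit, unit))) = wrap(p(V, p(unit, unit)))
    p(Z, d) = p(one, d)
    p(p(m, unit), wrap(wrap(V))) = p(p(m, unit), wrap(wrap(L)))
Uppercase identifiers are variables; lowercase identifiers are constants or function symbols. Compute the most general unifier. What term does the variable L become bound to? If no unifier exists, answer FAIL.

p(one, one)

Decompose wrap/1: p(p(Z, one), p(unit, unit)) = p(V, p(unit, unit)).
Decompose p/2: p(Z, one) = V,  p(unit, unit) = p(unit, unit).
Bind V := p(Z, one); substituting into the one remaining equation that mentions V gives: p(p(m, unit), wrap(wrap(p(Z, one)))) = p(p(m, unit), wrap(wrap(L))).
Delete trivial equation p(unit, unit) = p(unit, unit).
Decompose p/2: Z = one,  d = d.
Bind Z := one; substituting into the one remaining equation that mentions Z gives: p(p(m, unit), wrap(wrap(p(one, one)))) = p(p(m, unit), wrap(wrap(L))). Substituting into the earlier binding gives V := p(one, one).
Delete trivial equation d = d.
Decompose p/2: p(m, unit) = p(m, unit),  wrap(wrap(p(one, one))) = wrap(wrap(L)).
Delete trivial equation p(m, unit) = p(m, unit).
Decompose wrap/1: wrap(p(one, one)) = wrap(L).
Decompose wrap/1: p(one, one) = L.
Bind L := p(one, one).
MGU = { V ↦ p(one, one), Z ↦ one, L ↦ p(one, one) }, so L ↦ p(one, one).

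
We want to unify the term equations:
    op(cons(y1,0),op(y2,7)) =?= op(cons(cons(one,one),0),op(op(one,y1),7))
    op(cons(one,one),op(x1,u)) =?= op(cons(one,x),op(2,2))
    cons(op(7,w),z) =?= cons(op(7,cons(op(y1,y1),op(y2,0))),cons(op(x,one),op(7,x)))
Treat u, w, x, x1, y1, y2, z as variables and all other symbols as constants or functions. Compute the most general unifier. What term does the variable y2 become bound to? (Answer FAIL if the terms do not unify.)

Decompose op/2: cons(y1,0) =?= cons(cons(one,one),0),  op(y2,7) =?= op(op(one,y1),7).
Decompose cons/2: y1 =?= cons(one,one),  0 =?= 0.
Bind y1 := cons(one,one); substituting into the 2 remaining equations that mention y1 gives: op(y2,7) =?= op(op(one,cons(one,one)),7),  cons(op(7,w),z) =?= cons(op(7,cons(op(cons(one,one),cons(one,one)),op(y2,0))),cons(op(x,one),op(7,x))).
Delete trivial equation 0 =?= 0.
Decompose op/2: y2 =?= op(one,cons(one,one)),  7 =?= 7.
Bind y2 := op(one,cons(one,one)); substituting into the one remaining equation that mentions y2 gives: cons(op(7,w),z) =?= cons(op(7,cons(op(cons(one,one),cons(one,one)),op(op(one,cons(one,one)),0))),cons(op(x,one),op(7,x))).
Delete trivial equation 7 =?= 7.
Decompose op/2: cons(one,one) =?= cons(one,x),  op(x1,u) =?= op(2,2).
Decompose cons/2: one =?= one,  one =?= x.
Delete trivial equation one =?= one.
Bind x := one; substituting into the one remaining equation that mentions x gives: cons(op(7,w),z) =?= cons(op(7,cons(op(cons(one,one),cons(one,one)),op(op(one,cons(one,one)),0))),cons(op(one,one),op(7,one))).
Decompose op/2: x1 =?= 2,  u =?= 2.
Bind x1 := 2; no other remaining equation mentions x1.
Bind u := 2; no other remaining equation mentions u.
Decompose cons/2: op(7,w) =?= op(7,cons(op(cons(one,one),cons(one,one)),op(op(one,cons(one,one)),0))),  z =?= cons(op(one,one),op(7,one)).
Decompose op/2: 7 =?= 7,  w =?= cons(op(cons(one,one),cons(one,one)),op(op(one,cons(one,one)),0)).
Delete trivial equation 7 =?= 7.
Bind w := cons(op(cons(one,one),cons(one,one)),op(op(one,cons(one,one)),0)); no other remaining equation mentions w.
Bind z := cons(op(one,one),op(7,one)).
MGU = { y1 := cons(one,one), y2 := op(one,cons(one,one)), x := one, x1 := 2, u := 2, w := cons(op(cons(one,one),cons(one,one)),op(op(one,cons(one,one)),0)), z := cons(op(one,one),op(7,one)) }, so y2 := op(one,cons(one,one)).

op(one,cons(one,one))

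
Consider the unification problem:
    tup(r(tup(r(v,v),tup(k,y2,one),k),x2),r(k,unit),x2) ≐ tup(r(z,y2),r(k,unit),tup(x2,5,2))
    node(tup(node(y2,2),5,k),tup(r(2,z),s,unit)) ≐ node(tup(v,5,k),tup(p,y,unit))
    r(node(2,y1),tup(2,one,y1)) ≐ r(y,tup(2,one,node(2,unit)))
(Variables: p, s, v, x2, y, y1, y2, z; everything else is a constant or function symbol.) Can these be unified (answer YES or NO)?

Decompose tup/3: r(tup(r(v,v),tup(k,y2,one),k),x2) ≐ r(z,y2),  r(k,unit) ≐ r(k,unit),  x2 ≐ tup(x2,5,2).
Decompose r/2: tup(r(v,v),tup(k,y2,one),k) ≐ z,  x2 ≐ y2.
Bind z := tup(r(v,v),tup(k,y2,one),k); substituting into the one remaining equation that mentions z gives: node(tup(node(y2,2),5,k),tup(r(2,tup(r(v,v),tup(k,y2,one),k)),s,unit)) ≐ node(tup(v,5,k),tup(p,y,unit)).
Bind x2 := y2; substituting into the one remaining equation that mentions x2 gives: y2 ≐ tup(y2,5,2).
Delete trivial equation r(k,unit) ≐ r(k,unit).
Occurs check fails: y2 occurs in tup(y2,5,2); the equation y2 ≐ tup(y2,5,2) has no finite solution.

NO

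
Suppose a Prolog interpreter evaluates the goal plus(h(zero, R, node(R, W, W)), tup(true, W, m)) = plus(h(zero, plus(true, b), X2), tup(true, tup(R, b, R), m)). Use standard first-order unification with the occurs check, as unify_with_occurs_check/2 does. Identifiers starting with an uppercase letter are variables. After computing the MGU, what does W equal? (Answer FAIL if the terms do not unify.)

tup(plus(true, b), b, plus(true, b))

Decompose plus/2: h(zero, R, node(R, W, W)) = h(zero, plus(true, b), X2),  tup(true, W, m) = tup(true, tup(R, b, R), m).
Decompose h/3: zero = zero,  R = plus(true, b),  node(R, W, W) = X2.
Delete trivial equation zero = zero.
Bind R := plus(true, b); substituting into the remaining equations gives: node(plus(true, b), W, W) = X2,  tup(true, W, m) = tup(true, tup(plus(true, b), b, plus(true, b)), m).
Bind X2 := node(plus(true, b), W, W); no other remaining equation mentions X2.
Decompose tup/3: true = true,  W = tup(plus(true, b), b, plus(true, b)),  m = m.
Delete trivial equation true = true.
Bind W := tup(plus(true, b), b, plus(true, b)); no other remaining equation mentions W. Substituting into the earlier binding gives X2 := node(plus(true, b), tup(plus(true, b), b, plus(true, b)), tup(plus(true, b), b, plus(true, b))).
Delete trivial equation m = m.
MGU = { R ↦ plus(true, b), X2 ↦ node(plus(true, b), tup(plus(true, b), b, plus(true, b)), tup(plus(true, b), b, plus(true, b))), W ↦ tup(plus(true, b), b, plus(true, b)) }, so W ↦ tup(plus(true, b), b, plus(true, b)).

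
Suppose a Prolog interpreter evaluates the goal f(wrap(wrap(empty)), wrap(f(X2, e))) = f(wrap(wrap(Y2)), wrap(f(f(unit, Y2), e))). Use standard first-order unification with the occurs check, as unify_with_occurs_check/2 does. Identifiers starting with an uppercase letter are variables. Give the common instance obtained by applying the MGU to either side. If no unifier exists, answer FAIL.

f(wrap(wrap(empty)), wrap(f(f(unit, empty), e)))

Decompose f/2: wrap(wrap(empty)) = wrap(wrap(Y2)),  wrap(f(X2, e)) = wrap(f(f(unit, Y2), e)).
Decompose wrap/1: wrap(empty) = wrap(Y2).
Decompose wrap/1: empty = Y2.
Bind Y2 := empty; substituting into the remaining equation gives: wrap(f(X2, e)) = wrap(f(f(unit, empty), e)).
Decompose wrap/1: f(X2, e) = f(f(unit, empty), e).
Decompose f/2: X2 = f(unit, empty),  e = e.
Bind X2 := f(unit, empty); no other remaining equation mentions X2.
Delete trivial equation e = e.
Applying the MGU to either side gives f(wrap(wrap(empty)), wrap(f(f(unit, empty), e))).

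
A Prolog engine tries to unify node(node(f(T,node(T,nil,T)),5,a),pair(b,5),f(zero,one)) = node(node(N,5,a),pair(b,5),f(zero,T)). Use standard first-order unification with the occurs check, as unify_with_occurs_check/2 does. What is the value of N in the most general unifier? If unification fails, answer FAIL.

Decompose node/3: node(f(T,node(T,nil,T)),5,a) = node(N,5,a),  pair(b,5) = pair(b,5),  f(zero,one) = f(zero,T).
Decompose node/3: f(T,node(T,nil,T)) = N,  5 = 5,  a = a.
Bind N := f(T,node(T,nil,T)); no other remaining equation mentions N.
Delete trivial equation 5 = 5.
Delete trivial equation a = a.
Delete trivial equation pair(b,5) = pair(b,5).
Decompose f/2: zero = zero,  one = T.
Delete trivial equation zero = zero.
Bind T := one. Substituting into the earlier binding gives N := f(one,node(one,nil,one)).
MGU = { N -> f(one,node(one,nil,one)), T -> one }, so N -> f(one,node(one,nil,one)).

f(one,node(one,nil,one))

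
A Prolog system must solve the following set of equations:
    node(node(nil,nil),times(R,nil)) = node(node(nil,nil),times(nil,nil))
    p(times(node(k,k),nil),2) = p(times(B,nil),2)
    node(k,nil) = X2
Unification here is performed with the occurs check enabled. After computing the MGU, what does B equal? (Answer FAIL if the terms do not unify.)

node(k,k)

Decompose node/2: node(nil,nil) = node(nil,nil),  times(R,nil) = times(nil,nil).
Delete trivial equation node(nil,nil) = node(nil,nil).
Decompose times/2: R = nil,  nil = nil.
Bind R := nil; no other remaining equation mentions R.
Delete trivial equation nil = nil.
Decompose p/2: times(node(k,k),nil) = times(B,nil),  2 = 2.
Decompose times/2: node(k,k) = B,  nil = nil.
Bind B := node(k,k); no other remaining equation mentions B.
Delete trivial equation nil = nil.
Delete trivial equation 2 = 2.
Bind X2 := node(k,nil).
MGU = { R -> nil, B -> node(k,k), X2 -> node(k,nil) }, so B -> node(k,k).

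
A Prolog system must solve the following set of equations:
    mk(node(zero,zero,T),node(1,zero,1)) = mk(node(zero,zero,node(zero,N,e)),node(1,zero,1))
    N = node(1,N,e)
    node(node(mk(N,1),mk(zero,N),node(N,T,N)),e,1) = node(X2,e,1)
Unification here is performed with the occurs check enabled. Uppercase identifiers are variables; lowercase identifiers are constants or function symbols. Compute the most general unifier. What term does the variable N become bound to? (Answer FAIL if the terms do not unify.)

FAIL

Decompose mk/2: node(zero,zero,T) = node(zero,zero,node(zero,N,e)),  node(1,zero,1) = node(1,zero,1).
Decompose node/3: zero = zero,  zero = zero,  T = node(zero,N,e).
Delete trivial equation zero = zero.
Delete trivial equation zero = zero.
Bind T := node(zero,N,e); substituting into the one remaining equation that mentions T gives: node(node(mk(N,1),mk(zero,N),node(N,node(zero,N,e),N)),e,1) = node(X2,e,1).
Delete trivial equation node(1,zero,1) = node(1,zero,1).
Occurs check fails: N occurs in node(1,N,e); the equation N = node(1,N,e) has no finite solution.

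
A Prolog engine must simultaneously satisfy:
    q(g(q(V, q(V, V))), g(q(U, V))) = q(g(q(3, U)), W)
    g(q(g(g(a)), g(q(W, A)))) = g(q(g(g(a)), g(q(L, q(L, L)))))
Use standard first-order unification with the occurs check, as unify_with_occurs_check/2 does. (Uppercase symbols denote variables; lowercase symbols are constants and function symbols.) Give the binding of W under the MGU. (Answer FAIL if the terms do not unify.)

g(q(q(3, 3), 3))

Decompose q/2: g(q(V, q(V, V))) = g(q(3, U)),  g(q(U, V)) = W.
Decompose g/1: q(V, q(V, V)) = q(3, U).
Decompose q/2: V = 3,  q(V, V) = U.
Bind V := 3; substituting into the 2 remaining equations that mention V gives: q(3, 3) = U,  g(q(U, 3)) = W.
Bind U := q(3, 3); substituting into the one remaining equation that mentions U gives: g(q(q(3, 3), 3)) = W.
Bind W := g(q(q(3, 3), 3)); substituting into the remaining equation gives: g(q(g(g(a)), g(q(g(q(q(3, 3), 3)), A)))) = g(q(g(g(a)), g(q(L, q(L, L))))).
Decompose g/1: q(g(g(a)), g(q(g(q(q(3, 3), 3)), A))) = q(g(g(a)), g(q(L, q(L, L)))).
Decompose q/2: g(g(a)) = g(g(a)),  g(q(g(q(q(3, 3), 3)), A)) = g(q(L, q(L, L))).
Delete trivial equation g(g(a)) = g(g(a)).
Decompose g/1: q(g(q(q(3, 3), 3)), A) = q(L, q(L, L)).
Decompose q/2: g(q(q(3, 3), 3)) = L,  A = q(L, L).
Bind L := g(q(q(3, 3), 3)); substituting into the remaining equation gives: A = q(g(q(q(3, 3), 3)), g(q(q(3, 3), 3))).
Bind A := q(g(q(q(3, 3), 3)), g(q(q(3, 3), 3))).
MGU = { V = 3, U = q(3, 3), W = g(q(q(3, 3), 3)), L = g(q(q(3, 3), 3)), A = q(g(q(q(3, 3), 3)), g(q(q(3, 3), 3))) }, so W = g(q(q(3, 3), 3)).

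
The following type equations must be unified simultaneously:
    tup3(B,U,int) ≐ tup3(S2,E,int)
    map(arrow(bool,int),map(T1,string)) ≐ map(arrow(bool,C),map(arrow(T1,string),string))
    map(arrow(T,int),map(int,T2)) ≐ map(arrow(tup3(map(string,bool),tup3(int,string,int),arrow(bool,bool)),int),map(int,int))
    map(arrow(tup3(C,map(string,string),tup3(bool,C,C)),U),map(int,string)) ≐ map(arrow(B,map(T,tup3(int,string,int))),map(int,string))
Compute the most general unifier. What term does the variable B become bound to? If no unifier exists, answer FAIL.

FAIL

Decompose tup3/3: B ≐ S2,  U ≐ E,  int ≐ int.
Bind B := S2; substituting into the one remaining equation that mentions B gives: map(arrow(tup3(C,map(string,string),tup3(bool,C,C)),U),map(int,string)) ≐ map(arrow(S2,map(T,tup3(int,string,int))),map(int,string)).
Bind U := E; substituting into the one remaining equation that mentions U gives: map(arrow(tup3(C,map(string,string),tup3(bool,C,C)),E),map(int,string)) ≐ map(arrow(S2,map(T,tup3(int,string,int))),map(int,string)).
Delete trivial equation int ≐ int.
Decompose map/2: arrow(bool,int) ≐ arrow(bool,C),  map(T1,string) ≐ map(arrow(T1,string),string).
Decompose arrow/2: bool ≐ bool,  int ≐ C.
Delete trivial equation bool ≐ bool.
Bind C := int; substituting into the one remaining equation that mentions C gives: map(arrow(tup3(int,map(string,string),tup3(bool,int,int)),E),map(int,string)) ≐ map(arrow(S2,map(T,tup3(int,string,int))),map(int,string)).
Decompose map/2: T1 ≐ arrow(T1,string),  string ≐ string.
Occurs check fails: T1 occurs in arrow(T1,string); the equation T1 ≐ arrow(T1,string) has no finite solution.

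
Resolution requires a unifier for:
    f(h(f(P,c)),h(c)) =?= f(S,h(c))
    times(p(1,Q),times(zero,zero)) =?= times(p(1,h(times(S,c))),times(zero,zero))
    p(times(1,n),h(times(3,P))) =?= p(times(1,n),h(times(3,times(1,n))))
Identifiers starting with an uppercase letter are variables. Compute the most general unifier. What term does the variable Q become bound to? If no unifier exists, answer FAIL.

h(times(h(f(times(1,n),c)),c))

Decompose f/2: h(f(P,c)) =?= S,  h(c) =?= h(c).
Bind S := h(f(P,c)); substituting into the one remaining equation that mentions S gives: times(p(1,Q),times(zero,zero)) =?= times(p(1,h(times(h(f(P,c)),c))),times(zero,zero)).
Delete trivial equation h(c) =?= h(c).
Decompose times/2: p(1,Q) =?= p(1,h(times(h(f(P,c)),c))),  times(zero,zero) =?= times(zero,zero).
Decompose p/2: 1 =?= 1,  Q =?= h(times(h(f(P,c)),c)).
Delete trivial equation 1 =?= 1.
Bind Q := h(times(h(f(P,c)),c)); no other remaining equation mentions Q.
Delete trivial equation times(zero,zero) =?= times(zero,zero).
Decompose p/2: times(1,n) =?= times(1,n),  h(times(3,P)) =?= h(times(3,times(1,n))).
Delete trivial equation times(1,n) =?= times(1,n).
Decompose h/1: times(3,P) =?= times(3,times(1,n)).
Decompose times/2: 3 =?= 3,  P =?= times(1,n).
Delete trivial equation 3 =?= 3.
Bind P := times(1,n). Substituting into the earlier bindings gives S := h(f(times(1,n),c)), Q := h(times(h(f(times(1,n),c)),c)).
MGU = { S := h(f(times(1,n),c)), Q := h(times(h(f(times(1,n),c)),c)), P := times(1,n) }, so Q := h(times(h(f(times(1,n),c)),c)).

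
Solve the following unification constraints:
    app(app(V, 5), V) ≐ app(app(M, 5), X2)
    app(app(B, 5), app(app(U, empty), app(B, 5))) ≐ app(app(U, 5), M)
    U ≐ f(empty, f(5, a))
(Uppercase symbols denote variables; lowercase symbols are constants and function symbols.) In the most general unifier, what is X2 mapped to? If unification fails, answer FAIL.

app(app(f(empty, f(5, a)), empty), app(f(empty, f(5, a)), 5))

Decompose app/2: app(V, 5) ≐ app(M, 5),  V ≐ X2.
Decompose app/2: V ≐ M,  5 ≐ 5.
Bind V := M; substituting into the one remaining equation that mentions V gives: M ≐ X2.
Delete trivial equation 5 ≐ 5.
Bind M := X2; substituting into the one remaining equation that mentions M gives: app(app(B, 5), app(app(U, empty), app(B, 5))) ≐ app(app(U, 5), X2). Substituting into the earlier binding gives V := X2.
Decompose app/2: app(B, 5) ≐ app(U, 5),  app(app(U, empty), app(B, 5)) ≐ X2.
Decompose app/2: B ≐ U,  5 ≐ 5.
Bind B := U; substituting into the one remaining equation that mentions B gives: app(app(U, empty), app(U, 5)) ≐ X2.
Delete trivial equation 5 ≐ 5.
Bind X2 := app(app(U, empty), app(U, 5)); no other remaining equation mentions X2. Substituting into the earlier bindings gives V := app(app(U, empty), app(U, 5)), M := app(app(U, empty), app(U, 5)).
Bind U := f(empty, f(5, a)). Substituting into the earlier bindings gives V := app(app(f(empty, f(5, a)), empty), app(f(empty, f(5, a)), 5)), M := app(app(f(empty, f(5, a)), empty), app(f(empty, f(5, a)), 5)), B := f(empty, f(5, a)), X2 := app(app(f(empty, f(5, a)), empty), app(f(empty, f(5, a)), 5)).
MGU = { V := app(app(f(empty, f(5, a)), empty), app(f(empty, f(5, a)), 5)), M := app(app(f(empty, f(5, a)), empty), app(f(empty, f(5, a)), 5)), B := f(empty, f(5, a)), X2 := app(app(f(empty, f(5, a)), empty), app(f(empty, f(5, a)), 5)), U := f(empty, f(5, a)) }, so X2 := app(app(f(empty, f(5, a)), empty), app(f(empty, f(5, a)), 5)).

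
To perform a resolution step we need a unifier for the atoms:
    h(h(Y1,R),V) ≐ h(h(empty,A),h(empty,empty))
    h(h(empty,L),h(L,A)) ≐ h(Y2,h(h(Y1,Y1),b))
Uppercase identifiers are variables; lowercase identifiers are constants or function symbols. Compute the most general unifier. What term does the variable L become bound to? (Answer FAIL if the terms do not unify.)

h(empty,empty)

Decompose h/2: h(Y1,R) ≐ h(empty,A),  V ≐ h(empty,empty).
Decompose h/2: Y1 ≐ empty,  R ≐ A.
Bind Y1 := empty; substituting into the one remaining equation that mentions Y1 gives: h(h(empty,L),h(L,A)) ≐ h(Y2,h(h(empty,empty),b)).
Bind R := A; no other remaining equation mentions R.
Bind V := h(empty,empty); no other remaining equation mentions V.
Decompose h/2: h(empty,L) ≐ Y2,  h(L,A) ≐ h(h(empty,empty),b).
Bind Y2 := h(empty,L); no other remaining equation mentions Y2.
Decompose h/2: L ≐ h(empty,empty),  A ≐ b.
Bind L := h(empty,empty); no other remaining equation mentions L. Substituting into the earlier binding gives Y2 := h(empty,h(empty,empty)).
Bind A := b. Substituting into the earlier binding gives R := b.
MGU = { Y1 ↦ empty, R ↦ b, V ↦ h(empty,empty), Y2 ↦ h(empty,h(empty,empty)), L ↦ h(empty,empty), A ↦ b }, so L ↦ h(empty,empty).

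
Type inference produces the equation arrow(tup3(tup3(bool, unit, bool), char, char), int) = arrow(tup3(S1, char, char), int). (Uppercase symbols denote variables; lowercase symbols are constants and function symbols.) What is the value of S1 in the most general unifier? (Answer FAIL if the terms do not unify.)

tup3(bool, unit, bool)

Decompose arrow/2: tup3(tup3(bool, unit, bool), char, char) = tup3(S1, char, char),  int = int.
Decompose tup3/3: tup3(bool, unit, bool) = S1,  char = char,  char = char.
Bind S1 := tup3(bool, unit, bool); no other remaining equation mentions S1.
Delete trivial equation char = char.
Delete trivial equation char = char.
Delete trivial equation int = int.
MGU = { S1 := tup3(bool, unit, bool) }, so S1 := tup3(bool, unit, bool).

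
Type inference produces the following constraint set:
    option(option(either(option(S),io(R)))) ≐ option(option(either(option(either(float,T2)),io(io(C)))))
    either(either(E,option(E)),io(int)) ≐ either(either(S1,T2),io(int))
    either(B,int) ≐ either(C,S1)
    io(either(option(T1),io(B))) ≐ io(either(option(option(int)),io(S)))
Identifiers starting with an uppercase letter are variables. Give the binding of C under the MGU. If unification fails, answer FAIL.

Decompose option/1: option(either(option(S),io(R))) ≐ option(either(option(either(float,T2)),io(io(C)))).
Decompose option/1: either(option(S),io(R)) ≐ either(option(either(float,T2)),io(io(C))).
Decompose either/2: option(S) ≐ option(either(float,T2)),  io(R) ≐ io(io(C)).
Decompose option/1: S ≐ either(float,T2).
Bind S := either(float,T2); substituting into the one remaining equation that mentions S gives: io(either(option(T1),io(B))) ≐ io(either(option(option(int)),io(either(float,T2)))).
Decompose io/1: R ≐ io(C).
Bind R := io(C); no other remaining equation mentions R.
Decompose either/2: either(E,option(E)) ≐ either(S1,T2),  io(int) ≐ io(int).
Decompose either/2: E ≐ S1,  option(E) ≐ T2.
Bind E := S1; substituting into the one remaining equation that mentions E gives: option(S1) ≐ T2.
Bind T2 := option(S1); substituting into the one remaining equation that mentions T2 gives: io(either(option(T1),io(B))) ≐ io(either(option(option(int)),io(either(float,option(S1))))). Substituting into the earlier binding gives S := either(float,option(S1)).
Delete trivial equation io(int) ≐ io(int).
Decompose either/2: B ≐ C,  int ≐ S1.
Bind B := C; substituting into the one remaining equation that mentions B gives: io(either(option(T1),io(C))) ≐ io(either(option(option(int)),io(either(float,option(S1))))).
Bind S1 := int; substituting into the remaining equation gives: io(either(option(T1),io(C))) ≐ io(either(option(option(int)),io(either(float,option(int))))). Substituting into the earlier bindings gives S := either(float,option(int)), E := int, T2 := option(int).
Decompose io/1: either(option(T1),io(C)) ≐ either(option(option(int)),io(either(float,option(int)))).
Decompose either/2: option(T1) ≐ option(option(int)),  io(C) ≐ io(either(float,option(int))).
Decompose option/1: T1 ≐ option(int).
Bind T1 := option(int); no other remaining equation mentions T1.
Decompose io/1: C ≐ either(float,option(int)).
Bind C := either(float,option(int)). Substituting into the earlier bindings gives R := io(either(float,option(int))), B := either(float,option(int)).
MGU = { S ↦ either(float,option(int)), R ↦ io(either(float,option(int))), E ↦ int, T2 ↦ option(int), B ↦ either(float,option(int)), S1 ↦ int, T1 ↦ option(int), C ↦ either(float,option(int)) }, so C ↦ either(float,option(int)).

either(float,option(int))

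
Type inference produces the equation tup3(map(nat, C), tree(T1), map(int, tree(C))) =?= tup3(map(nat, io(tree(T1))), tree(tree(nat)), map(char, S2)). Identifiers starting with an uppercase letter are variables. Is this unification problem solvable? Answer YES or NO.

Decompose tup3/3: map(nat, C) =?= map(nat, io(tree(T1))),  tree(T1) =?= tree(tree(nat)),  map(int, tree(C)) =?= map(char, S2).
Decompose map/2: nat =?= nat,  C =?= io(tree(T1)).
Delete trivial equation nat =?= nat.
Bind C := io(tree(T1)); substituting into the one remaining equation that mentions C gives: map(int, tree(io(tree(T1)))) =?= map(char, S2).
Decompose tree/1: T1 =?= tree(nat).
Bind T1 := tree(nat); substituting into the remaining equation gives: map(int, tree(io(tree(tree(nat))))) =?= map(char, S2). Substituting into the earlier binding gives C := io(tree(tree(nat))).
Decompose map/2: int =?= char,  tree(io(tree(tree(nat)))) =?= S2.
Clash: constants int and char differ; no unifier exists.

NO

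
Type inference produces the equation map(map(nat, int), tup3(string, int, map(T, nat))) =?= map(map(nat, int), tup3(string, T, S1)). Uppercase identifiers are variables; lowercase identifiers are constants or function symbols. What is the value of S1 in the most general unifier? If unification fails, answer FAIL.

map(int, nat)

Decompose map/2: map(nat, int) =?= map(nat, int),  tup3(string, int, map(T, nat)) =?= tup3(string, T, S1).
Delete trivial equation map(nat, int) =?= map(nat, int).
Decompose tup3/3: string =?= string,  int =?= T,  map(T, nat) =?= S1.
Delete trivial equation string =?= string.
Bind T := int; substituting into the remaining equation gives: map(int, nat) =?= S1.
Bind S1 := map(int, nat).
MGU = { T := int, S1 := map(int, nat) }, so S1 := map(int, nat).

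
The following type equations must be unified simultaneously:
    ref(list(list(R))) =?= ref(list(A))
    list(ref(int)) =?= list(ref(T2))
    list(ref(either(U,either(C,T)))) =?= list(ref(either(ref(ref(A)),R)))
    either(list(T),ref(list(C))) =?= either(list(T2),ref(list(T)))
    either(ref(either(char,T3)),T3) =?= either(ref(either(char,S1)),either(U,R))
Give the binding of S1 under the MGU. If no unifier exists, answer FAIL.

either(ref(ref(list(either(int,int)))),either(int,int))

Decompose ref/1: list(list(R)) =?= list(A).
Decompose list/1: list(R) =?= A.
Bind A := list(R); substituting into the one remaining equation that mentions A gives: list(ref(either(U,either(C,T)))) =?= list(ref(either(ref(ref(list(R))),R))).
Decompose list/1: ref(int) =?= ref(T2).
Decompose ref/1: int =?= T2.
Bind T2 := int; substituting into the one remaining equation that mentions T2 gives: either(list(T),ref(list(C))) =?= either(list(int),ref(list(T))).
Decompose list/1: ref(either(U,either(C,T))) =?= ref(either(ref(ref(list(R))),R)).
Decompose ref/1: either(U,either(C,T)) =?= either(ref(ref(list(R))),R).
Decompose either/2: U =?= ref(ref(list(R))),  either(C,T) =?= R.
Bind U := ref(ref(list(R))); substituting into the one remaining equation that mentions U gives: either(ref(either(char,T3)),T3) =?= either(ref(either(char,S1)),either(ref(ref(list(R))),R)).
Bind R := either(C,T); substituting into the one remaining equation that mentions R gives: either(ref(either(char,T3)),T3) =?= either(ref(either(char,S1)),either(ref(ref(list(either(C,T)))),either(C,T))). Substituting into the earlier bindings gives A := list(either(C,T)), U := ref(ref(list(either(C,T)))).
Decompose either/2: list(T) =?= list(int),  ref(list(C)) =?= ref(list(T)).
Decompose list/1: T =?= int.
Bind T := int; substituting into the remaining equations gives: ref(list(C)) =?= ref(list(int)),  either(ref(either(char,T3)),T3) =?= either(ref(either(char,S1)),either(ref(ref(list(either(C,int)))),either(C,int))). Substituting into the earlier bindings gives A := list(either(C,int)), U := ref(ref(list(either(C,int)))), R := either(C,int).
Decompose ref/1: list(C) =?= list(int).
Decompose list/1: C =?= int.
Bind C := int; substituting into the remaining equation gives: either(ref(either(char,T3)),T3) =?= either(ref(either(char,S1)),either(ref(ref(list(either(int,int)))),either(int,int))). Substituting into the earlier bindings gives A := list(either(int,int)), U := ref(ref(list(either(int,int)))), R := either(int,int).
Decompose either/2: ref(either(char,T3)) =?= ref(either(char,S1)),  T3 =?= either(ref(ref(list(either(int,int)))),either(int,int)).
Decompose ref/1: either(char,T3) =?= either(char,S1).
Decompose either/2: char =?= char,  T3 =?= S1.
Delete trivial equation char =?= char.
Bind T3 := S1; substituting into the remaining equation gives: S1 =?= either(ref(ref(list(either(int,int)))),either(int,int)).
Bind S1 := either(ref(ref(list(either(int,int)))),either(int,int)). Substituting into the earlier binding gives T3 := either(ref(ref(list(either(int,int)))),either(int,int)).
MGU = { A := list(either(int,int)), T2 := int, U := ref(ref(list(either(int,int)))), R := either(int,int), T := int, C := int, T3 := either(ref(ref(list(either(int,int)))),either(int,int)), S1 := either(ref(ref(list(either(int,int)))),either(int,int)) }, so S1 := either(ref(ref(list(either(int,int)))),either(int,int)).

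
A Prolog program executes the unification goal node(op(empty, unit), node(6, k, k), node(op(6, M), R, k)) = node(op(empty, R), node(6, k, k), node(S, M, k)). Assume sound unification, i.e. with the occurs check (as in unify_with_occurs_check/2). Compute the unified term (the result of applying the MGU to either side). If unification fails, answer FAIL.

Decompose node/3: op(empty, unit) = op(empty, R),  node(6, k, k) = node(6, k, k),  node(op(6, M), R, k) = node(S, M, k).
Decompose op/2: empty = empty,  unit = R.
Delete trivial equation empty = empty.
Bind R := unit; substituting into the one remaining equation that mentions R gives: node(op(6, M), unit, k) = node(S, M, k).
Delete trivial equation node(6, k, k) = node(6, k, k).
Decompose node/3: op(6, M) = S,  unit = M,  k = k.
Bind S := op(6, M); no other remaining equation mentions S.
Bind M := unit; no other remaining equation mentions M. Substituting into the earlier binding gives S := op(6, unit).
Delete trivial equation k = k.
Applying the MGU to either side gives node(op(empty, unit), node(6, k, k), node(op(6, unit), unit, k)).

node(op(empty, unit), node(6, k, k), node(op(6, unit), unit, k))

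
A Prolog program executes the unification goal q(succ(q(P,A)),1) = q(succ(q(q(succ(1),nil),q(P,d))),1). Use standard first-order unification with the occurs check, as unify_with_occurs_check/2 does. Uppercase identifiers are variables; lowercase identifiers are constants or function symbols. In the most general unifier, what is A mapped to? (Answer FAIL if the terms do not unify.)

Decompose q/2: succ(q(P,A)) = succ(q(q(succ(1),nil),q(P,d))),  1 = 1.
Decompose succ/1: q(P,A) = q(q(succ(1),nil),q(P,d)).
Decompose q/2: P = q(succ(1),nil),  A = q(P,d).
Bind P := q(succ(1),nil); substituting into the one remaining equation that mentions P gives: A = q(q(succ(1),nil),d).
Bind A := q(q(succ(1),nil),d); no other remaining equation mentions A.
Delete trivial equation 1 = 1.
MGU = { P ↦ q(succ(1),nil), A ↦ q(q(succ(1),nil),d) }, so A ↦ q(q(succ(1),nil),d).

q(q(succ(1),nil),d)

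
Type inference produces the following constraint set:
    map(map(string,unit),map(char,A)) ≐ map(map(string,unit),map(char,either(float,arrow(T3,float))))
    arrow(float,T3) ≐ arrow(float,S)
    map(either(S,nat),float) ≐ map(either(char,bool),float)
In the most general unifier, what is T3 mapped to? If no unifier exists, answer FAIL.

FAIL

Decompose map/2: map(string,unit) ≐ map(string,unit),  map(char,A) ≐ map(char,either(float,arrow(T3,float))).
Delete trivial equation map(string,unit) ≐ map(string,unit).
Decompose map/2: char ≐ char,  A ≐ either(float,arrow(T3,float)).
Delete trivial equation char ≐ char.
Bind A := either(float,arrow(T3,float)); no other remaining equation mentions A.
Decompose arrow/2: float ≐ float,  T3 ≐ S.
Delete trivial equation float ≐ float.
Bind T3 := S; no other remaining equation mentions T3. Substituting into the earlier binding gives A := either(float,arrow(S,float)).
Decompose map/2: either(S,nat) ≐ either(char,bool),  float ≐ float.
Decompose either/2: S ≐ char,  nat ≐ bool.
Bind S := char; no other remaining equation mentions S. Substituting into the earlier bindings gives A := either(float,arrow(char,float)), T3 := char.
Clash: constants nat and bool differ; no unifier exists.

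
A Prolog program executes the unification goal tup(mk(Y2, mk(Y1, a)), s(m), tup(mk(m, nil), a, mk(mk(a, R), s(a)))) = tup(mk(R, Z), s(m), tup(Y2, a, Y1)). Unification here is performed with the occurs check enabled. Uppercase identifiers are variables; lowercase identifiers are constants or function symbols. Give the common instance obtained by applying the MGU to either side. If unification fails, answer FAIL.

Decompose tup/3: mk(Y2, mk(Y1, a)) = mk(R, Z),  s(m) = s(m),  tup(mk(m, nil), a, mk(mk(a, R), s(a))) = tup(Y2, a, Y1).
Decompose mk/2: Y2 = R,  mk(Y1, a) = Z.
Bind Y2 := R; substituting into the one remaining equation that mentions Y2 gives: tup(mk(m, nil), a, mk(mk(a, R), s(a))) = tup(R, a, Y1).
Bind Z := mk(Y1, a); no other remaining equation mentions Z.
Delete trivial equation s(m) = s(m).
Decompose tup/3: mk(m, nil) = R,  a = a,  mk(mk(a, R), s(a)) = Y1.
Bind R := mk(m, nil); substituting into the one remaining equation that mentions R gives: mk(mk(a, mk(m, nil)), s(a)) = Y1. Substituting into the earlier binding gives Y2 := mk(m, nil).
Delete trivial equation a = a.
Bind Y1 := mk(mk(a, mk(m, nil)), s(a)). Substituting into the earlier binding gives Z := mk(mk(mk(a, mk(m, nil)), s(a)), a).
Applying the MGU to either side gives tup(mk(mk(m, nil), mk(mk(mk(a, mk(m, nil)), s(a)), a)), s(m), tup(mk(m, nil), a, mk(mk(a, mk(m, nil)), s(a)))).

tup(mk(mk(m, nil), mk(mk(mk(a, mk(m, nil)), s(a)), a)), s(m), tup(mk(m, nil), a, mk(mk(a, mk(m, nil)), s(a))))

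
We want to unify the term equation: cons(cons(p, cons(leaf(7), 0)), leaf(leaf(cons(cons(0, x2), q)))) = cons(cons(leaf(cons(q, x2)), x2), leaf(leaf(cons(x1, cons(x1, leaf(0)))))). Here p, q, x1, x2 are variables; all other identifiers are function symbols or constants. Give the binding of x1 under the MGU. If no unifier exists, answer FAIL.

Decompose cons/2: cons(p, cons(leaf(7), 0)) = cons(leaf(cons(q, x2)), x2),  leaf(leaf(cons(cons(0, x2), q))) = leaf(leaf(cons(x1, cons(x1, leaf(0))))).
Decompose cons/2: p = leaf(cons(q, x2)),  cons(leaf(7), 0) = x2.
Bind p := leaf(cons(q, x2)); no other remaining equation mentions p.
Bind x2 := cons(leaf(7), 0); substituting into the remaining equation gives: leaf(leaf(cons(cons(0, cons(leaf(7), 0)), q))) = leaf(leaf(cons(x1, cons(x1, leaf(0))))). Substituting into the earlier binding gives p := leaf(cons(q, cons(leaf(7), 0))).
Decompose leaf/1: leaf(cons(cons(0, cons(leaf(7), 0)), q)) = leaf(cons(x1, cons(x1, leaf(0)))).
Decompose leaf/1: cons(cons(0, cons(leaf(7), 0)), q) = cons(x1, cons(x1, leaf(0))).
Decompose cons/2: cons(0, cons(leaf(7), 0)) = x1,  q = cons(x1, leaf(0)).
Bind x1 := cons(0, cons(leaf(7), 0)); substituting into the remaining equation gives: q = cons(cons(0, cons(leaf(7), 0)), leaf(0)).
Bind q := cons(cons(0, cons(leaf(7), 0)), leaf(0)). Substituting into the earlier binding gives p := leaf(cons(cons(cons(0, cons(leaf(7), 0)), leaf(0)), cons(leaf(7), 0))).
MGU = { p := leaf(cons(cons(cons(0, cons(leaf(7), 0)), leaf(0)), cons(leaf(7), 0))), x2 := cons(leaf(7), 0), x1 := cons(0, cons(leaf(7), 0)), q := cons(cons(0, cons(leaf(7), 0)), leaf(0)) }, so x1 := cons(0, cons(leaf(7), 0)).

cons(0, cons(leaf(7), 0))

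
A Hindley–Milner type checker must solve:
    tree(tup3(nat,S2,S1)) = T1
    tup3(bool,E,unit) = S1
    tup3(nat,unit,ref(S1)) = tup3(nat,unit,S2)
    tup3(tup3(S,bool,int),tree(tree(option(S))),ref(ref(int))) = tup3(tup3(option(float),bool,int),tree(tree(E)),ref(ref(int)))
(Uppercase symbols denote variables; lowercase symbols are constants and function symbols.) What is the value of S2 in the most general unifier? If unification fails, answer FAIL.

ref(tup3(bool,option(option(float)),unit))

Bind T1 := tree(tup3(nat,S2,S1)); no other remaining equation mentions T1.
Bind S1 := tup3(bool,E,unit); substituting into the one remaining equation that mentions S1 gives: tup3(nat,unit,ref(tup3(bool,E,unit))) = tup3(nat,unit,S2). Substituting into the earlier binding gives T1 := tree(tup3(nat,S2,tup3(bool,E,unit))).
Decompose tup3/3: nat = nat,  unit = unit,  ref(tup3(bool,E,unit)) = S2.
Delete trivial equation nat = nat.
Delete trivial equation unit = unit.
Bind S2 := ref(tup3(bool,E,unit)); no other remaining equation mentions S2. Substituting into the earlier binding gives T1 := tree(tup3(nat,ref(tup3(bool,E,unit)),tup3(bool,E,unit))).
Decompose tup3/3: tup3(S,bool,int) = tup3(option(float),bool,int),  tree(tree(option(S))) = tree(tree(E)),  ref(ref(int)) = ref(ref(int)).
Decompose tup3/3: S = option(float),  bool = bool,  int = int.
Bind S := option(float); substituting into the one remaining equation that mentions S gives: tree(tree(option(option(float)))) = tree(tree(E)).
Delete trivial equation bool = bool.
Delete trivial equation int = int.
Decompose tree/1: tree(option(option(float))) = tree(E).
Decompose tree/1: option(option(float)) = E.
Bind E := option(option(float)); no other remaining equation mentions E. Substituting into the earlier bindings gives T1 := tree(tup3(nat,ref(tup3(bool,option(option(float)),unit)),tup3(bool,option(option(float)),unit))), S1 := tup3(bool,option(option(float)),unit), S2 := ref(tup3(bool,option(option(float)),unit)).
Delete trivial equation ref(ref(int)) = ref(ref(int)).
MGU = { T1 -> tree(tup3(nat,ref(tup3(bool,option(option(float)),unit)),tup3(bool,option(option(float)),unit))), S1 -> tup3(bool,option(option(float)),unit), S2 -> ref(tup3(bool,option(option(float)),unit)), S -> option(float), E -> option(option(float)) }, so S2 -> ref(tup3(bool,option(option(float)),unit)).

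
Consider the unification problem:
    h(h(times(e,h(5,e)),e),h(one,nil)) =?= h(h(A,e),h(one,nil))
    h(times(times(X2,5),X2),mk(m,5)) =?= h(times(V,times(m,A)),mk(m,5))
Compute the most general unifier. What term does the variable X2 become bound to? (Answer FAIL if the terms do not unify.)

times(m,times(e,h(5,e)))

Decompose h/2: h(times(e,h(5,e)),e) =?= h(A,e),  h(one,nil) =?= h(one,nil).
Decompose h/2: times(e,h(5,e)) =?= A,  e =?= e.
Bind A := times(e,h(5,e)); substituting into the one remaining equation that mentions A gives: h(times(times(X2,5),X2),mk(m,5)) =?= h(times(V,times(m,times(e,h(5,e)))),mk(m,5)).
Delete trivial equation e =?= e.
Delete trivial equation h(one,nil) =?= h(one,nil).
Decompose h/2: times(times(X2,5),X2) =?= times(V,times(m,times(e,h(5,e)))),  mk(m,5) =?= mk(m,5).
Decompose times/2: times(X2,5) =?= V,  X2 =?= times(m,times(e,h(5,e))).
Bind V := times(X2,5); no other remaining equation mentions V.
Bind X2 := times(m,times(e,h(5,e))); no other remaining equation mentions X2. Substituting into the earlier binding gives V := times(times(m,times(e,h(5,e))),5).
Delete trivial equation mk(m,5) =?= mk(m,5).
MGU = { A ↦ times(e,h(5,e)), V ↦ times(times(m,times(e,h(5,e))),5), X2 ↦ times(m,times(e,h(5,e))) }, so X2 ↦ times(m,times(e,h(5,e))).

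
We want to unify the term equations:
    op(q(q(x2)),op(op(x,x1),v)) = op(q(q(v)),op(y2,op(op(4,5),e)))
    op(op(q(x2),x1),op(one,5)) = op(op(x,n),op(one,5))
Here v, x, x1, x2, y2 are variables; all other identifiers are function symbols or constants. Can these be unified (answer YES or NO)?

YES

Decompose op/2: q(q(x2)) = q(q(v)),  op(op(x,x1),v) = op(y2,op(op(4,5),e)).
Decompose q/1: q(x2) = q(v).
Decompose q/1: x2 = v.
Bind x2 := v; substituting into the one remaining equation that mentions x2 gives: op(op(q(v),x1),op(one,5)) = op(op(x,n),op(one,5)).
Decompose op/2: op(x,x1) = y2,  v = op(op(4,5),e).
Bind y2 := op(x,x1); no other remaining equation mentions y2.
Bind v := op(op(4,5),e); substituting into the remaining equation gives: op(op(q(op(op(4,5),e)),x1),op(one,5)) = op(op(x,n),op(one,5)). Substituting into the earlier binding gives x2 := op(op(4,5),e).
Decompose op/2: op(q(op(op(4,5),e)),x1) = op(x,n),  op(one,5) = op(one,5).
Decompose op/2: q(op(op(4,5),e)) = x,  x1 = n.
Bind x := q(op(op(4,5),e)); no other remaining equation mentions x. Substituting into the earlier binding gives y2 := op(q(op(op(4,5),e)),x1).
Bind x1 := n; no other remaining equation mentions x1. Substituting into the earlier binding gives y2 := op(q(op(op(4,5),e)),n).
Delete trivial equation op(one,5) = op(one,5).
No equations remain and no clash or occurs-check failure arose, so a unifier exists.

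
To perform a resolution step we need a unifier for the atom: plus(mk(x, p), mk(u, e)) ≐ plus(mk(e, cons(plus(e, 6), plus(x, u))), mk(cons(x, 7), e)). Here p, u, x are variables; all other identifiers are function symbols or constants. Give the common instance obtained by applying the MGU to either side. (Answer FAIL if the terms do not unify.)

Decompose plus/2: mk(x, p) ≐ mk(e, cons(plus(e, 6), plus(x, u))),  mk(u, e) ≐ mk(cons(x, 7), e).
Decompose mk/2: x ≐ e,  p ≐ cons(plus(e, 6), plus(x, u)).
Bind x := e; substituting into the remaining equations gives: p ≐ cons(plus(e, 6), plus(e, u)),  mk(u, e) ≐ mk(cons(e, 7), e).
Bind p := cons(plus(e, 6), plus(e, u)); no other remaining equation mentions p.
Decompose mk/2: u ≐ cons(e, 7),  e ≐ e.
Bind u := cons(e, 7); no other remaining equation mentions u. Substituting into the earlier binding gives p := cons(plus(e, 6), plus(e, cons(e, 7))).
Delete trivial equation e ≐ e.
Applying the MGU to either side gives plus(mk(e, cons(plus(e, 6), plus(e, cons(e, 7)))), mk(cons(e, 7), e)).

plus(mk(e, cons(plus(e, 6), plus(e, cons(e, 7)))), mk(cons(e, 7), e))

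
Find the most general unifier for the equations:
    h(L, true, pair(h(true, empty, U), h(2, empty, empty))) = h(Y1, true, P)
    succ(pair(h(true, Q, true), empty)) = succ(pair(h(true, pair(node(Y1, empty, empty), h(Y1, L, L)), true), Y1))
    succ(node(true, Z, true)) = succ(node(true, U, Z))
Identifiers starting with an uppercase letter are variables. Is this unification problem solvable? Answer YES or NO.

YES

Decompose h/3: L = Y1,  true = true,  pair(h(true, empty, U), h(2, empty, empty)) = P.
Bind L := Y1; substituting into the one remaining equation that mentions L gives: succ(pair(h(true, Q, true), empty)) = succ(pair(h(true, pair(node(Y1, empty, empty), h(Y1, Y1, Y1)), true), Y1)).
Delete trivial equation true = true.
Bind P := pair(h(true, empty, U), h(2, empty, empty)); no other remaining equation mentions P.
Decompose succ/1: pair(h(true, Q, true), empty) = pair(h(true, pair(node(Y1, empty, empty), h(Y1, Y1, Y1)), true), Y1).
Decompose pair/2: h(true, Q, true) = h(true, pair(node(Y1, empty, empty), h(Y1, Y1, Y1)), true),  empty = Y1.
Decompose h/3: true = true,  Q = pair(node(Y1, empty, empty), h(Y1, Y1, Y1)),  true = true.
Delete trivial equation true = true.
Bind Q := pair(node(Y1, empty, empty), h(Y1, Y1, Y1)); no other remaining equation mentions Q.
Delete trivial equation true = true.
Bind Y1 := empty; no other remaining equation mentions Y1. Substituting into the earlier bindings gives L := empty, Q := pair(node(empty, empty, empty), h(empty, empty, empty)).
Decompose succ/1: node(true, Z, true) = node(true, U, Z).
Decompose node/3: true = true,  Z = U,  true = Z.
Delete trivial equation true = true.
Bind Z := U; substituting into the remaining equation gives: true = U.
Bind U := true. Substituting into the earlier bindings gives P := pair(h(true, empty, true), h(2, empty, empty)), Z := true.
No equations remain and no clash or occurs-check failure arose, so a unifier exists.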